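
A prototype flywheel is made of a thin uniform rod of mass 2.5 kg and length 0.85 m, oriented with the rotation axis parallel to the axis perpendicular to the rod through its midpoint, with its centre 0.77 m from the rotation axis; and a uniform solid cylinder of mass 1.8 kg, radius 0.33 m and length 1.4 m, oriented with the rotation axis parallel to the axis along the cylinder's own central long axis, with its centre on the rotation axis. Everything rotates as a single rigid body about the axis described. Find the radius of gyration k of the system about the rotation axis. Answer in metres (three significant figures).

Thin rod: I_cm = (1/12)ML² = (1/12)(2.5)(0.85)² = 0.15052 kg m²; centre at d = 0.77 m, so the parallel axis theorem gives I = 0.15052 + (2.5)(0.77)² = 1.6328 kg m².
Solid cylinder: I_cm = (1/2)MR² = (1/2)(1.8)(0.33)² = 0.09801 kg m²; axis through the centre, so I = 0.09801 kg m².
Total I = 1.7308 kg m²; total mass M = 4.3 kg.
k = √(I/M) = √(1.7308/4.3) = 0.63443 m.

0.634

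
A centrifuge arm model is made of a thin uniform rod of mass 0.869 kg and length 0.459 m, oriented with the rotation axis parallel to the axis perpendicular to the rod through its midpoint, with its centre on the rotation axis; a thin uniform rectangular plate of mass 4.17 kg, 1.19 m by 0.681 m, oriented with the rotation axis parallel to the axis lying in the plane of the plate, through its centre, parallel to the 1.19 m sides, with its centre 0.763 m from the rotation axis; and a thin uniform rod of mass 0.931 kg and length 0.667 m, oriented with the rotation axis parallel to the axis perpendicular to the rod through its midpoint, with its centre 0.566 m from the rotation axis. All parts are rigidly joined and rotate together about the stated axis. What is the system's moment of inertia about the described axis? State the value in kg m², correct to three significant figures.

Thin rod: I_cm = (1/12)ML² = (1/12)(0.869)(0.459)² = 0.015257 kg m²; axis through the centre, so I = 0.015257 kg m².
Rectangular plate: I_cm = (1/12)Mb² = (1/12)(4.17)(0.681)² = 0.16116 kg m²; centre at d = 0.763 m, so the parallel axis theorem gives I = 0.16116 + (4.17)(0.763)² = 2.5888 kg m².
Thin rod: I_cm = (1/12)ML² = (1/12)(0.931)(0.667)² = 0.034516 kg m²; centre at d = 0.566 m, so the parallel axis theorem gives I = 0.034516 + (0.931)(0.566)² = 0.33277 kg m².
Total I = 0.015257 + 2.5888 + 0.33277 = 2.9368 kg m².

2.94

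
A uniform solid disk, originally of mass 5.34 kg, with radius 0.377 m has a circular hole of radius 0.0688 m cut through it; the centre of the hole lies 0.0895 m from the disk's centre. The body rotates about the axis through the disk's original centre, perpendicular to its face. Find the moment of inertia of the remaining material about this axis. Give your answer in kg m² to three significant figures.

0.378

Unpierced body about its centre: I₀ = (1/2)MR² = (1/2)(5.34)(0.377)² = 0.37948 kg m².
The removed disk has mass m = M·(r/R)² = (5.34)(0.0688/0.377)² = 0.17784 kg (same uniform areal density).
Its moment of inertia about the rotation axis (parallel-axis theorem): I_hole = (1/2)mr² + md² = (1/2)(0.17784)(0.0688)² + (0.17784)(0.0895)² = 0.0018455 kg m².
Treating the hole as negative mass, I = I₀ − I_hole = 0.37948 − 0.0018455 = 0.37764 kg m².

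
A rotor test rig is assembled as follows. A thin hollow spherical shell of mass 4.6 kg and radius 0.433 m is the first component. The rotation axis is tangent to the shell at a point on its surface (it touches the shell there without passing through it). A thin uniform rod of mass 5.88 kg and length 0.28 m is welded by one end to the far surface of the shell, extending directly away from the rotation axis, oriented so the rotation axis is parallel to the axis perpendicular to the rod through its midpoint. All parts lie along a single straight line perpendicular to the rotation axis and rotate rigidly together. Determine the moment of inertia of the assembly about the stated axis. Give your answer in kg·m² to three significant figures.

Spherical shell: I_cm = (2/3)MR² = (2/3)(4.6)(0.433)² = 0.57497 kg·m²; centre at d = 0.433 m, so the parallel axis theorem gives I = 0.57497 + (4.6)(0.433)² = 1.4374 kg·m².
Thin rod: I_cm = (1/12)ML² = (1/12)(5.88)(0.28)² = 0.038416 kg·m²; centre at d = 0.433 + 0.433 + 0.14 = 1.006 m, so the parallel axis theorem gives I = 0.038416 + (5.88)(1.006)² = 5.9892 kg·m².
Total I = 1.4374 + 5.9892 = 7.4266 kg·m².

7.43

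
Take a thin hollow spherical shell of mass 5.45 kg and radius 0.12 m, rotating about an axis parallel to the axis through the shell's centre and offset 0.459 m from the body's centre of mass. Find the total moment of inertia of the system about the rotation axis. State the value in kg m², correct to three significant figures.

1.20

I_cm = (2/3)MR² = (2/3)(5.45)(0.12)² = 0.05232 kg m²; centre at d = 0.459 m, so the parallel axis theorem gives I = 0.05232 + (5.45)(0.459)² = 1.2005 kg m².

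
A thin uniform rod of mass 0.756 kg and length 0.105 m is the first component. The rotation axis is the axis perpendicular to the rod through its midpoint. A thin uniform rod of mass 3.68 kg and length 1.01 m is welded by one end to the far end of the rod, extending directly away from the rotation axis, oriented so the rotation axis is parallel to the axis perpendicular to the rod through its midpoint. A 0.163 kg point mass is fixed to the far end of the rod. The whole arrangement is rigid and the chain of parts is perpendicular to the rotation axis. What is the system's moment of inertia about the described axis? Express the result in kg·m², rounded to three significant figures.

1.64

Thin rod: I_cm = (1/12)ML² = (1/12)(0.756)(0.105)² = 0.00069457 kg·m²; axis through the centre, so I = 0.00069457 kg·m².
Thin rod: I_cm = (1/12)ML² = (1/12)(3.68)(1.01)² = 0.31283 kg·m²; centre at d = 0.0525 + 0.505 = 0.5575 m, so the parallel axis theorem gives I = 0.31283 + (3.68)(0.5575)² = 1.4566 kg·m².
Point mass: I_cm = 0; centre at d = 0.0525 + 0.505 + 0.505 = 1.0625 m, so the parallel axis theorem gives I = 0 + (0.163)(1.0625)² = 0.18401 kg·m².
Total I = 0.00069457 + 1.4566 + 0.18401 = 1.6413 kg·m².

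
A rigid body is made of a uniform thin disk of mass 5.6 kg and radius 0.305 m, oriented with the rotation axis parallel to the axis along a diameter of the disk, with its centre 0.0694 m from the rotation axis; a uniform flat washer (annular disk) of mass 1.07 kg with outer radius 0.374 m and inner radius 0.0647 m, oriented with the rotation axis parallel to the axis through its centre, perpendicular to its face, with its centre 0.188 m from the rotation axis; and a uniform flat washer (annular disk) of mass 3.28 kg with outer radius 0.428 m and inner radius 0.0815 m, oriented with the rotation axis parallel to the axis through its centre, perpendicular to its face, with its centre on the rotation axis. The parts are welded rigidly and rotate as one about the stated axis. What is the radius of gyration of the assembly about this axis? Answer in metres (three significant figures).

Thin disk: I_cm = (1/4)MR² = (1/4)(5.6)(0.305)² = 0.13023 kg·m²; centre at d = 0.0694 m, so the parallel axis theorem gives I = 0.13023 + (5.6)(0.0694)² = 0.15721 kg·m².
Annular disk: I_cm = (1/2)M(R²+r²) = (1/2)(1.07)[(0.374)² + (0.0647)²] = 0.077073 kg·m²; centre at d = 0.188 m, so the parallel axis theorem gives I = 0.077073 + (1.07)(0.188)² = 0.11489 kg·m².
Annular disk: I_cm = (1/2)M(R²+r²) = (1/2)(3.28)[(0.428)² + (0.0815)²] = 0.31132 kg·m²; axis through the centre, so I = 0.31132 kg·m².
Total I = 0.58341 kg·m²; total mass M = 9.95 kg.
k = √(I/M) = √(0.58341/9.95) = 0.24215 m.

0.242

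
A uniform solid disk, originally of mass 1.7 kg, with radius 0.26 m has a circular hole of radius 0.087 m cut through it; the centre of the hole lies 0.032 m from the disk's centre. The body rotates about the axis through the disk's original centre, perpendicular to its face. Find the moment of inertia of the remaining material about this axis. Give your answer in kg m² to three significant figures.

0.0565

Unpierced body about its centre: I₀ = (1/2)MR² = (1/2)(1.7)(0.26)² = 0.05746 kg m².
The removed disk has mass m = M·(r/R)² = (1.7)(0.087/0.26)² = 0.19034 kg (same uniform areal density).
Its moment of inertia about the rotation axis (parallel-axis theorem): I_hole = (1/2)mr² + md² = (1/2)(0.19034)(0.087)² + (0.19034)(0.032)² = 0.00091527 kg m².
Treating the hole as negative mass, I = I₀ − I_hole = 0.05746 − 0.00091527 = 0.056545 kg m².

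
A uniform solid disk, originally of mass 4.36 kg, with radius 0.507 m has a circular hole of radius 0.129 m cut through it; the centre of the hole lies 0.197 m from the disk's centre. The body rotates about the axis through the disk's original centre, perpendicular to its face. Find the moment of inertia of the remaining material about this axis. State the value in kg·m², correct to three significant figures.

Unpierced body about its centre: I₀ = (1/2)MR² = (1/2)(4.36)(0.507)² = 0.56037 kg·m².
The removed disk has mass m = M·(r/R)² = (4.36)(0.129/0.507)² = 0.28226 kg (same uniform areal density).
Its moment of inertia about the rotation axis (parallel-axis theorem): I_hole = (1/2)mr² + md² = (1/2)(0.28226)(0.129)² + (0.28226)(0.197)² = 0.013303 kg·m².
Treating the hole as negative mass, I = I₀ − I_hole = 0.56037 − 0.013303 = 0.54706 kg·m².

0.547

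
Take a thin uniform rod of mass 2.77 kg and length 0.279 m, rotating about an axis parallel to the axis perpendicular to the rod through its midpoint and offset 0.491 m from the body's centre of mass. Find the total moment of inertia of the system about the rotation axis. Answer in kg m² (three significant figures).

0.686

I_cm = (1/12)ML² = (1/12)(2.77)(0.279)² = 0.017968 kg m²; centre at d = 0.491 m, so the parallel axis theorem gives I = 0.017968 + (2.77)(0.491)² = 0.68576 kg m².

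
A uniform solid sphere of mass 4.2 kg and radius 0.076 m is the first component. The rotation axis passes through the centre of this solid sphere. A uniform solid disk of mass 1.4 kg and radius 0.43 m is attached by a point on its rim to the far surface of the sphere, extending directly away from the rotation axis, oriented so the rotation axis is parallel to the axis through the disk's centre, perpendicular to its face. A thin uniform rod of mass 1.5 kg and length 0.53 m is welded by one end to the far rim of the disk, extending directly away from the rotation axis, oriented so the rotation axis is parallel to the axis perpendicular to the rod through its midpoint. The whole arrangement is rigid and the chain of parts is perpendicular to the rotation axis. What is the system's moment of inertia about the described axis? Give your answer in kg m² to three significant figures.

2.70

Solid sphere: I_cm = (2/5)MR² = (2/5)(4.2)(0.076)² = 0.0097037 kg m²; axis through the centre, so I = 0.0097037 kg m².
Solid disk: I_cm = (1/2)MR² = (1/2)(1.4)(0.43)² = 0.12943 kg m²; centre at d = 0.076 + 0.43 = 0.506 m, so the parallel axis theorem gives I = 0.12943 + (1.4)(0.506)² = 0.48788 kg m².
Thin rod: I_cm = (1/12)ML² = (1/12)(1.5)(0.53)² = 0.035113 kg m²; centre at d = 0.076 + 0.43 + 0.43 + 0.265 = 1.201 m, so the parallel axis theorem gives I = 0.035113 + (1.5)(1.201)² = 2.1987 kg m².
Total I = 0.0097037 + 0.48788 + 2.1987 = 2.6963 kg m².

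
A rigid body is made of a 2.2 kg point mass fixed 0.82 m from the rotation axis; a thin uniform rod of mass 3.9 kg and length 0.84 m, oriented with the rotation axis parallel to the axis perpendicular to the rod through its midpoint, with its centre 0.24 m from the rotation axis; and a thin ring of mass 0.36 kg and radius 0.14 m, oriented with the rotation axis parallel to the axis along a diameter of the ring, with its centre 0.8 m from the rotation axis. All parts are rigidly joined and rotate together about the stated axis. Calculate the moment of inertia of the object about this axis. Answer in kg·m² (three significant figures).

Point mass: I_cm = 0; centre at d = 0.82 m, so the parallel axis theorem gives I = 0 + (2.2)(0.82)² = 1.4793 kg·m².
Thin rod: I_cm = (1/12)ML² = (1/12)(3.9)(0.84)² = 0.22932 kg·m²; centre at d = 0.24 m, so the parallel axis theorem gives I = 0.22932 + (3.9)(0.24)² = 0.45396 kg·m².
Thin ring: I_cm = (1/2)MR² = (1/2)(0.36)(0.14)² = 0.003528 kg·m²; centre at d = 0.8 m, so the parallel axis theorem gives I = 0.003528 + (0.36)(0.8)² = 0.23393 kg·m².
Total I = 1.4793 + 0.45396 + 0.23393 = 2.1672 kg·m².

2.17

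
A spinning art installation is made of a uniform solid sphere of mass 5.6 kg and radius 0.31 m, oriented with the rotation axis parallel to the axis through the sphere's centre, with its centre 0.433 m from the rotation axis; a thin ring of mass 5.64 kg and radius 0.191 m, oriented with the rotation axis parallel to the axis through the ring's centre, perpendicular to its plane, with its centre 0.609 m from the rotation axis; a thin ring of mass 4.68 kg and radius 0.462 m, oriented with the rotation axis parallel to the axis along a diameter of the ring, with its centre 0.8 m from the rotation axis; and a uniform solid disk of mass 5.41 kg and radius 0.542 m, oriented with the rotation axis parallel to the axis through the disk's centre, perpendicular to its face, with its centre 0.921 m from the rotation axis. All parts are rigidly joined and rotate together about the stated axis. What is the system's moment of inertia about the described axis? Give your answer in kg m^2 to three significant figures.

12.4

Solid sphere: I_cm = (2/5)MR² = (2/5)(5.6)(0.31)² = 0.21526 kg m^2; centre at d = 0.433 m, so I = I_cm + Md² gives I = 0.21526 + (5.6)(0.433)² = 1.2652 kg m^2.
Thin ring: I_cm = MR² = (5.64)(0.191)² = 0.20575 kg m^2; centre at d = 0.609 m, so I = I_cm + Md² gives I = 0.20575 + (5.64)(0.609)² = 2.2975 kg m^2.
Thin ring: I_cm = (1/2)MR² = (1/2)(4.68)(0.462)² = 0.49946 kg m^2; centre at d = 0.8 m, so I = I_cm + Md² gives I = 0.49946 + (4.68)(0.8)² = 3.4947 kg m^2.
Solid disk: I_cm = (1/2)MR² = (1/2)(5.41)(0.542)² = 0.79463 kg m^2; centre at d = 0.921 m, so I = I_cm + Md² gives I = 0.79463 + (5.41)(0.921)² = 5.3836 kg m^2.
Total I = 1.2652 + 2.2975 + 3.4947 + 5.3836 = 12.441 kg m^2.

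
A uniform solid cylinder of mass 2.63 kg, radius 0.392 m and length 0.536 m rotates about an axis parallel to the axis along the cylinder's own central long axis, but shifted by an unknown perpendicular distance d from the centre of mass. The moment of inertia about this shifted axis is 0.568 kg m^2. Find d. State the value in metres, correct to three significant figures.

0.373

About the centre-of-mass axis, I_cm = (1/2)MR² = (1/2)(2.63)(0.392)² = 0.20207 kg m^2.
Parallel axis theorem: I = I_cm + Md², so Md² = 0.568 − 0.20207 = 0.36593 kg m^2.
d = √(0.36593 / 2.63) = 0.37301 m.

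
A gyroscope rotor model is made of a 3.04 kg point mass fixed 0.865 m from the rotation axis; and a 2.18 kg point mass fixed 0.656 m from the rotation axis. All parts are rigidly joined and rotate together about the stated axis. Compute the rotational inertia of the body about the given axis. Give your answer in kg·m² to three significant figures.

Point mass: I_cm = 0; centre at d = 0.865 m, so I = I_cm + Md² gives I = 0 + (3.04)(0.865)² = 2.2746 kg·m².
Point mass: I_cm = 0; centre at d = 0.656 m, so I = I_cm + Md² gives I = 0 + (2.18)(0.656)² = 0.93813 kg·m².
Total I = 2.2746 + 0.93813 = 3.2127 kg·m².

3.21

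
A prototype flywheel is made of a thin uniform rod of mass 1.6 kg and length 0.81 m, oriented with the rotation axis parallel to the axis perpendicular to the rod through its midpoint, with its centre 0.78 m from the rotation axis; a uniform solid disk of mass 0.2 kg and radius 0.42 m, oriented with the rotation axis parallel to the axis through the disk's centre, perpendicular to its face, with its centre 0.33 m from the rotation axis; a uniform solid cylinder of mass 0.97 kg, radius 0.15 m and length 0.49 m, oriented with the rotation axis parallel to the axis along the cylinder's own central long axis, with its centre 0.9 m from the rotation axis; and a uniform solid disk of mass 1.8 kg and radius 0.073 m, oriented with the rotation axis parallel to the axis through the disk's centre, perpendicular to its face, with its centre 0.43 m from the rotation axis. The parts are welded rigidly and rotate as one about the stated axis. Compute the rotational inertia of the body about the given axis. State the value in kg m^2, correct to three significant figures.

2.23

Thin rod: I_cm = (1/12)ML² = (1/12)(1.6)(0.81)² = 0.08748 kg m^2; centre at d = 0.78 m, so the parallel axis theorem gives I = 0.08748 + (1.6)(0.78)² = 1.0609 kg m^2.
Solid disk: I_cm = (1/2)MR² = (1/2)(0.2)(0.42)² = 0.01764 kg m^2; centre at d = 0.33 m, so the parallel axis theorem gives I = 0.01764 + (0.2)(0.33)² = 0.03942 kg m^2.
Solid cylinder: I_cm = (1/2)MR² = (1/2)(0.97)(0.15)² = 0.010912 kg m^2; centre at d = 0.9 m, so the parallel axis theorem gives I = 0.010912 + (0.97)(0.9)² = 0.79661 kg m^2.
Solid disk: I_cm = (1/2)MR² = (1/2)(1.8)(0.073)² = 0.0047961 kg m^2; centre at d = 0.43 m, so the parallel axis theorem gives I = 0.0047961 + (1.8)(0.43)² = 0.33762 kg m^2.
Total I = 1.0609 + 0.03942 + 0.79661 + 0.33762 = 2.2346 kg m^2.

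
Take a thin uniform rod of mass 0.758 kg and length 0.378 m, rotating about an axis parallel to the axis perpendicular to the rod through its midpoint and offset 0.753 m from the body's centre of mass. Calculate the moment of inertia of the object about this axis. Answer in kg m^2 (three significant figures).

0.439

I_cm = (1/12)ML² = (1/12)(0.758)(0.378)² = 0.0090255 kg m^2; centre at d = 0.753 m, so I = I_cm + Md² gives I = 0.0090255 + (0.758)(0.753)² = 0.43882 kg m^2.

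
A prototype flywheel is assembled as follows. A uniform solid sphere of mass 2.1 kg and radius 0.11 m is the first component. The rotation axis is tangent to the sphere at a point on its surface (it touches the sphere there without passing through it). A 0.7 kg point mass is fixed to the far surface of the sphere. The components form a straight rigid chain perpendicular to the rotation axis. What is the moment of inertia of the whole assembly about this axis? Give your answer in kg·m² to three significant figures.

Solid sphere: I_cm = (2/5)MR² = (2/5)(2.1)(0.11)² = 0.010164 kg·m²; centre at d = 0.11 m, so the parallel axis theorem gives I = 0.010164 + (2.1)(0.11)² = 0.035574 kg·m².
Point mass: I_cm = 0; centre at d = 0.11 + 0.11 = 0.22 m, so the parallel axis theorem gives I = 0 + (0.7)(0.22)² = 0.03388 kg·m².
Total I = 0.035574 + 0.03388 = 0.069454 kg·m².

0.0695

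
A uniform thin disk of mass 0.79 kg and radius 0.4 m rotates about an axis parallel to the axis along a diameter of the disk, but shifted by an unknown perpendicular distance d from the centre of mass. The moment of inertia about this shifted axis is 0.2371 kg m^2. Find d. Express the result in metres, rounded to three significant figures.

0.510

About the centre-of-mass axis, I_cm = (1/4)MR² = (1/4)(0.79)(0.4)² = 0.0316 kg m^2.
Parallel axis theorem: I = I_cm + Md², so Md² = 0.2371 − 0.0316 = 0.2055 kg m^2.
d = √(0.2055 / 0.79) = 0.51003 m.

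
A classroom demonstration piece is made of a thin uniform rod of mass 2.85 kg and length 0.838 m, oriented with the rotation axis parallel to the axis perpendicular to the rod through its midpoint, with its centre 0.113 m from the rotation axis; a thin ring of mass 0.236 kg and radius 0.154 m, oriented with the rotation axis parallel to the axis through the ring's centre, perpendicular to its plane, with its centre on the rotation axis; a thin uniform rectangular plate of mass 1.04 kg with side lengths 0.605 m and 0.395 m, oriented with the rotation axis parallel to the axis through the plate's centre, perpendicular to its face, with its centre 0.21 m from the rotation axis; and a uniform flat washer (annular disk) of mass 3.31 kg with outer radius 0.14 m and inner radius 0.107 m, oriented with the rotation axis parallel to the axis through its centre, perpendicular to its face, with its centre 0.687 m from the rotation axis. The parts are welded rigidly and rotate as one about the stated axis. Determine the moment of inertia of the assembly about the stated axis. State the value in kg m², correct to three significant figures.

1.91

Thin rod: I_cm = (1/12)ML² = (1/12)(2.85)(0.838)² = 0.16678 kg m²; centre at d = 0.113 m, so I = I_cm + Md² gives I = 0.16678 + (2.85)(0.113)² = 0.20317 kg m².
Thin ring: I_cm = MR² = (0.236)(0.154)² = 0.005597 kg m²; axis through the centre, so I = 0.005597 kg m².
Rectangular plate: I_cm = (1/12)M(a²+b²) = (1/12)(1.04)[(0.605)² + (0.395)²] = 0.045244 kg m²; centre at d = 0.21 m, so I = I_cm + Md² gives I = 0.045244 + (1.04)(0.21)² = 0.091108 kg m².
Annular disk: I_cm = (1/2)M(R²+r²) = (1/2)(3.31)[(0.14)² + (0.107)²] = 0.051386 kg m²; centre at d = 0.687 m, so I = I_cm + Md² gives I = 0.051386 + (3.31)(0.687)² = 1.6136 kg m².
Total I = 0.20317 + 0.005597 + 0.091108 + 1.6136 = 1.9135 kg m².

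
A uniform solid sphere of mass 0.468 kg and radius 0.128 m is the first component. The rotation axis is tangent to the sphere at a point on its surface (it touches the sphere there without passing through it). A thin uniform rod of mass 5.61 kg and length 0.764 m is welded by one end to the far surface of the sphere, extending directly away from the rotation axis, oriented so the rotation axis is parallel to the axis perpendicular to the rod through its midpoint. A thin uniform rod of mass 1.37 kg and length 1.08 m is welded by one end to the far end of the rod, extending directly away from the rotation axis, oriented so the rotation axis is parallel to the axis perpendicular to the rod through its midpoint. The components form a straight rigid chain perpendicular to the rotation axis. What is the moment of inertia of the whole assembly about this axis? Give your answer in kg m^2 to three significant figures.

Solid sphere: I_cm = (2/5)MR² = (2/5)(0.468)(0.128)² = 0.0030671 kg m^2; centre at d = 0.128 m, so the parallel axis theorem gives I = 0.0030671 + (0.468)(0.128)² = 0.010735 kg m^2.
Thin rod: I_cm = (1/12)ML² = (1/12)(5.61)(0.764)² = 0.27288 kg m^2; centre at d = 0.128 + 0.128 + 0.382 = 0.638 m, so the parallel axis theorem gives I = 0.27288 + (5.61)(0.638)² = 2.5564 kg m^2.
Thin rod: I_cm = (1/12)ML² = (1/12)(1.37)(1.08)² = 0.13316 kg m^2; centre at d = 0.128 + 0.128 + 0.382 + 0.382 + 0.54 = 1.56 m, so the parallel axis theorem gives I = 0.13316 + (1.37)(1.56)² = 3.4672 kg m^2.
Total I = 0.010735 + 2.5564 + 3.4672 = 6.0343 kg m^2.

6.03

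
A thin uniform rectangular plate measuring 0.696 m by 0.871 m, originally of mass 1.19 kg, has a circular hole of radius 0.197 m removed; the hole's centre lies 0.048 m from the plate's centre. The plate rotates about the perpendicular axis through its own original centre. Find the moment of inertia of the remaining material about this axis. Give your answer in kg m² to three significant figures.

Unpierced body about its centre: I₀ = (1/12)M(a²+b²) = (1/12)(1.19)[(0.696)² + (0.871)²] = 0.12327 kg m².
The removed disk has mass m = M·πr²/(ab) = (1.19)·π(0.197)²/(0.696·0.871) = 0.23933 kg (same uniform areal density).
Its moment of inertia about the rotation axis (parallel-axis theorem): I_hole = (1/2)mr² + md² = (1/2)(0.23933)(0.197)² + (0.23933)(0.048)² = 0.0051956 kg m².
Treating the hole as negative mass, I = I₀ − I_hole = 0.12327 − 0.0051956 = 0.11807 kg m².

0.118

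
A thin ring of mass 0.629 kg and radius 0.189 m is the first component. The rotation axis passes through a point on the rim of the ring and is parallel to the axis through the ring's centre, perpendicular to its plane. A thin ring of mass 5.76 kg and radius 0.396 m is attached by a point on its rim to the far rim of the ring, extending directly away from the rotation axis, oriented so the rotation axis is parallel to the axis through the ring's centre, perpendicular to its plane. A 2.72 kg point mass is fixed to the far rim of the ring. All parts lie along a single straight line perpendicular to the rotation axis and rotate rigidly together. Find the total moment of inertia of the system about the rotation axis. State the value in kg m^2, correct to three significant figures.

Thin ring: I_cm = MR² = (0.629)(0.189)² = 0.022469 kg m^2; centre at d = 0.189 m, so I = I_cm + Md² gives I = 0.022469 + (0.629)(0.189)² = 0.044937 kg m^2.
Thin ring: I_cm = MR² = (5.76)(0.396)² = 0.90326 kg m^2; centre at d = 0.189 + 0.189 + 0.396 = 0.774 m, so I = I_cm + Md² gives I = 0.90326 + (5.76)(0.774)² = 4.3539 kg m^2.
Point mass: I_cm = 0; centre at d = 0.189 + 0.189 + 0.396 + 0.396 = 1.17 m, so I = I_cm + Md² gives I = 0 + (2.72)(1.17)² = 3.7234 kg m^2.
Total I = 0.044937 + 4.3539 + 3.7234 = 8.1223 kg m^2.

8.12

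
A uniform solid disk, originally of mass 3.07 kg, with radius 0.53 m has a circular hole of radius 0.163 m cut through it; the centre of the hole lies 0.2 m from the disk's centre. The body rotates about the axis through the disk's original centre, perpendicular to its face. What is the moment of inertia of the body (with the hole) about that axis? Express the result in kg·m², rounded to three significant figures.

Unpierced body about its centre: I₀ = (1/2)MR² = (1/2)(3.07)(0.53)² = 0.43118 kg·m².
The removed disk has mass m = M·(r/R)² = (3.07)(0.163/0.53)² = 0.29038 kg (same uniform areal density).
Its moment of inertia about the rotation axis (parallel-axis theorem): I_hole = (1/2)mr² + md² = (1/2)(0.29038)(0.163)² + (0.29038)(0.2)² = 0.015473 kg·m².
Treating the hole as negative mass, I = I₀ − I_hole = 0.43118 − 0.015473 = 0.41571 kg·m².

0.416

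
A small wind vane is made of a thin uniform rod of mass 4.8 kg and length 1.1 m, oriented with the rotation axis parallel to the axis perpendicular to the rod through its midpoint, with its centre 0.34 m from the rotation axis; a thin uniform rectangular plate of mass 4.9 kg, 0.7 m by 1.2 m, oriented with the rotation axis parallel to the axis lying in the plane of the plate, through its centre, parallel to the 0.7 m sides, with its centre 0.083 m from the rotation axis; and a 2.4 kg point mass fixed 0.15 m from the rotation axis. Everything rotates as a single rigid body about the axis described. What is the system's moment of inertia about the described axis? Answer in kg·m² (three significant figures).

Thin rod: I_cm = (1/12)ML² = (1/12)(4.8)(1.1)² = 0.484 kg·m²; centre at d = 0.34 m, so I = I_cm + Md² gives I = 0.484 + (4.8)(0.34)² = 1.0389 kg·m².
Rectangular plate: I_cm = (1/12)Mb² = (1/12)(4.9)(1.2)² = 0.588 kg·m²; centre at d = 0.083 m, so I = I_cm + Md² gives I = 0.588 + (4.9)(0.083)² = 0.62176 kg·m².
Point mass: I_cm = 0; centre at d = 0.15 m, so I = I_cm + Md² gives I = 0 + (2.4)(0.15)² = 0.054 kg·m².
Total I = 1.0389 + 0.62176 + 0.054 = 1.7146 kg·m².

1.71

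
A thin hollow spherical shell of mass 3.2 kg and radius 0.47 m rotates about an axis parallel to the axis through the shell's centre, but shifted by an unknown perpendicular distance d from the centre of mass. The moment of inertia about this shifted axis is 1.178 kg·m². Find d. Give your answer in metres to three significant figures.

About the centre-of-mass axis, I_cm = (2/3)MR² = (2/3)(3.2)(0.47)² = 0.47125 kg·m².
Parallel axis theorem: I = I_cm + Md², so Md² = 1.178 − 0.47125 = 0.70675 kg·m².
d = √(0.70675 / 3.2) = 0.46996 m.

0.470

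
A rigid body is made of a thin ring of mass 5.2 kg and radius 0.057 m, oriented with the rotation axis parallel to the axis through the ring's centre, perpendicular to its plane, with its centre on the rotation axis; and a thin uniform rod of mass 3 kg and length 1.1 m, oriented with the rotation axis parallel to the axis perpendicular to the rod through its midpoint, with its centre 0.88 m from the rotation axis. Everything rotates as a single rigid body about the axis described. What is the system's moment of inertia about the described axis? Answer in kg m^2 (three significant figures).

2.64

Thin ring: I_cm = MR² = (5.2)(0.057)² = 0.016895 kg m^2; axis through the centre, so I = 0.016895 kg m^2.
Thin rod: I_cm = (1/12)ML² = (1/12)(3)(1.1)² = 0.3025 kg m^2; centre at d = 0.88 m, so the parallel axis theorem gives I = 0.3025 + (3)(0.88)² = 2.6257 kg m^2.
Total I = 0.016895 + 2.6257 = 2.6426 kg m^2.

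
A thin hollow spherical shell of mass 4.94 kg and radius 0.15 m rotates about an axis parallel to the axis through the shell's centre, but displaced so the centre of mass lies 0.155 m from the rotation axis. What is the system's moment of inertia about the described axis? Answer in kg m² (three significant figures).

0.193

I_cm = (2/3)MR² = (2/3)(4.94)(0.15)² = 0.0741 kg m²; centre at d = 0.155 m, so I = I_cm + Md² gives I = 0.0741 + (4.94)(0.155)² = 0.19278 kg m².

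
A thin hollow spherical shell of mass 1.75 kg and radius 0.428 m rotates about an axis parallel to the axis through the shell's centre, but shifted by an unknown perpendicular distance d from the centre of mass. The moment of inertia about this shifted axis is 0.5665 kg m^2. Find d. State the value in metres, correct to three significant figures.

About the centre-of-mass axis, I_cm = (2/3)MR² = (2/3)(1.75)(0.428)² = 0.21371 kg m^2.
Parallel axis theorem: I = I_cm + Md², so Md² = 0.5665 − 0.21371 = 0.35279 kg m^2.
d = √(0.35279 / 1.75) = 0.44899 m.

0.449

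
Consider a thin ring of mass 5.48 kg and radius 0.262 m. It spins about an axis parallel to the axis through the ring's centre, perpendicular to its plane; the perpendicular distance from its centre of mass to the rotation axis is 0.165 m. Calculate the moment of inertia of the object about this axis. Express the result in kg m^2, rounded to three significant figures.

I_cm = MR² = (5.48)(0.262)² = 0.37617 kg m^2; centre at d = 0.165 m, so I = I_cm + Md² gives I = 0.37617 + (5.48)(0.165)² = 0.52536 kg m^2.

0.525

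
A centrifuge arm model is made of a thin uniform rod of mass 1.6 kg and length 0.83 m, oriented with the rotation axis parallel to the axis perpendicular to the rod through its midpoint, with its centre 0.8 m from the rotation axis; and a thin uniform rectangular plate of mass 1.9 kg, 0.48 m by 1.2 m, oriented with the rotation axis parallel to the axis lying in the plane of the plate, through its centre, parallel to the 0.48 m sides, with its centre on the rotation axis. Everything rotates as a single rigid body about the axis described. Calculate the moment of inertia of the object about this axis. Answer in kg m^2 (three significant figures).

Thin rod: I_cm = (1/12)ML² = (1/12)(1.6)(0.83)² = 0.091853 kg m^2; centre at d = 0.8 m, so the parallel axis theorem gives I = 0.091853 + (1.6)(0.8)² = 1.1159 kg m^2.
Rectangular plate: I_cm = (1/12)Mb² = (1/12)(1.9)(1.2)² = 0.228 kg m^2; axis through the centre, so I = 0.228 kg m^2.
Total I = 1.1159 + 0.228 = 1.3439 kg m^2.

1.34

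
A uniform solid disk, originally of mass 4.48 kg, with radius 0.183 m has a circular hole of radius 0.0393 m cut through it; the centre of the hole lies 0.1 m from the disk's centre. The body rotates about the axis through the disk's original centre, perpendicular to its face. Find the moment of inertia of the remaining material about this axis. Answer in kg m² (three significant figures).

0.0728

Unpierced body about its centre: I₀ = (1/2)MR² = (1/2)(4.48)(0.183)² = 0.075015 kg m².
The removed disk has mass m = M·(r/R)² = (4.48)(0.0393/0.183)² = 0.20661 kg (same uniform areal density).
Its moment of inertia about the rotation axis (parallel-axis theorem): I_hole = (1/2)mr² + md² = (1/2)(0.20661)(0.0393)² + (0.20661)(0.1)² = 0.0022257 kg m².
Treating the hole as negative mass, I = I₀ − I_hole = 0.075015 − 0.0022257 = 0.07279 kg m².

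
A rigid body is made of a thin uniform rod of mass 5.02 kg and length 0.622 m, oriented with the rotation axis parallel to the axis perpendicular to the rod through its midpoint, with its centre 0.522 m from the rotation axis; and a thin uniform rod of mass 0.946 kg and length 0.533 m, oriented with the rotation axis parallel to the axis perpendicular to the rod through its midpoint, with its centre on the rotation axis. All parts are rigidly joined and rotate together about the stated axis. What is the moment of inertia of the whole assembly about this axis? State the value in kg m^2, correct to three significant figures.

1.55

Thin rod: I_cm = (1/12)ML² = (1/12)(5.02)(0.622)² = 0.16185 kg m^2; centre at d = 0.522 m, so the parallel axis theorem gives I = 0.16185 + (5.02)(0.522)² = 1.5297 kg m^2.
Thin rod: I_cm = (1/12)ML² = (1/12)(0.946)(0.533)² = 0.022396 kg m^2; axis through the centre, so I = 0.022396 kg m^2.
Total I = 1.5297 + 0.022396 = 1.5521 kg m^2.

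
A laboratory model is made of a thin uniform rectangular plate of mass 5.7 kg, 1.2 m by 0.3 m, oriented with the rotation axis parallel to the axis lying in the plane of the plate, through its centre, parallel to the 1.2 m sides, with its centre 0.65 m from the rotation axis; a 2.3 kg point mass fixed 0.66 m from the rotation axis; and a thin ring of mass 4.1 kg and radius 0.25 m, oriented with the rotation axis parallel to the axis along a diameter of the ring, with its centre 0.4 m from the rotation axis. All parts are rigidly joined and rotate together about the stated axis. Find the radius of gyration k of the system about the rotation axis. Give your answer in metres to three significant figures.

0.592

Rectangular plate: I_cm = (1/12)Mb² = (1/12)(5.7)(0.3)² = 0.04275 kg m²; centre at d = 0.65 m, so the parallel axis theorem gives I = 0.04275 + (5.7)(0.65)² = 2.451 kg m².
Point mass: I_cm = 0; centre at d = 0.66 m, so the parallel axis theorem gives I = 0 + (2.3)(0.66)² = 1.0019 kg m².
Thin ring: I_cm = (1/2)MR² = (1/2)(4.1)(0.25)² = 0.12812 kg m²; centre at d = 0.4 m, so the parallel axis theorem gives I = 0.12812 + (4.1)(0.4)² = 0.78412 kg m².
Total I = 4.237 kg m²; total mass M = 12.1 kg.
k = √(I/M) = √(4.237/12.1) = 0.59175 m.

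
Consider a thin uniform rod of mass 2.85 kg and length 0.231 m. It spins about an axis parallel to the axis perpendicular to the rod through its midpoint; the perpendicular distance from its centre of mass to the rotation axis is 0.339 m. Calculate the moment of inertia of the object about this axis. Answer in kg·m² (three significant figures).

I_cm = (1/12)ML² = (1/12)(2.85)(0.231)² = 0.012673 kg·m²; centre at d = 0.339 m, so I = I_cm + Md² gives I = 0.012673 + (2.85)(0.339)² = 0.3402 kg·m².

0.340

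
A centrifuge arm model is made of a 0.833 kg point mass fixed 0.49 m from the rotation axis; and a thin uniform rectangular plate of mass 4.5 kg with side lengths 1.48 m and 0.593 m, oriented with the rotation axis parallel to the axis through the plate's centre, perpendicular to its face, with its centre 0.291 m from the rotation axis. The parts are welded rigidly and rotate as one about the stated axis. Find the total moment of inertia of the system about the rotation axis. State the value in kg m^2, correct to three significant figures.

Point mass: I_cm = 0; centre at d = 0.49 m, so I = I_cm + Md² gives I = 0 + (0.833)(0.49)² = 0.2 kg m^2.
Rectangular plate: I_cm = (1/12)M(a²+b²) = (1/12)(4.5)[(1.48)² + (0.593)²] = 0.95327 kg m^2; centre at d = 0.291 m, so I = I_cm + Md² gives I = 0.95327 + (4.5)(0.291)² = 1.3343 kg m^2.
Total I = 0.2 + 1.3343 = 1.5343 kg m^2.

1.53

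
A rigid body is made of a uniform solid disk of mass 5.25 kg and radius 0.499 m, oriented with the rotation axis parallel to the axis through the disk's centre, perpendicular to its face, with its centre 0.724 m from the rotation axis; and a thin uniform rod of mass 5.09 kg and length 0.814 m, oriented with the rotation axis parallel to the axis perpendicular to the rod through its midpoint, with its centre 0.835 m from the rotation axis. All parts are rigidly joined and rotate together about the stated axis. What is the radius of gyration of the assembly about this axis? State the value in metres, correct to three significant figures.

0.837

Solid disk: I_cm = (1/2)MR² = (1/2)(5.25)(0.499)² = 0.65363 kg m^2; centre at d = 0.724 m, so I = I_cm + Md² gives I = 0.65363 + (5.25)(0.724)² = 3.4056 kg m^2.
Thin rod: I_cm = (1/12)ML² = (1/12)(5.09)(0.814)² = 0.28105 kg m^2; centre at d = 0.835 m, so I = I_cm + Md² gives I = 0.28105 + (5.09)(0.835)² = 3.8299 kg m^2.
Total I = 7.2355 kg m^2; total mass M = 10.34 kg.
k = √(I/M) = √(7.2355/10.34) = 0.83651 m.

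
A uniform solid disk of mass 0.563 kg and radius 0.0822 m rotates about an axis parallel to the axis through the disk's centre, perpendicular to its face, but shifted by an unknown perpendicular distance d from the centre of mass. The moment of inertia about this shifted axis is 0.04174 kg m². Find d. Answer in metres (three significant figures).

About the centre-of-mass axis, I_cm = (1/2)MR² = (1/2)(0.563)(0.0822)² = 0.0019021 kg m².
Parallel axis theorem: I = I_cm + Md², so Md² = 0.04174 − 0.0019021 = 0.039838 kg m².
d = √(0.039838 / 0.563) = 0.26601 m.

0.266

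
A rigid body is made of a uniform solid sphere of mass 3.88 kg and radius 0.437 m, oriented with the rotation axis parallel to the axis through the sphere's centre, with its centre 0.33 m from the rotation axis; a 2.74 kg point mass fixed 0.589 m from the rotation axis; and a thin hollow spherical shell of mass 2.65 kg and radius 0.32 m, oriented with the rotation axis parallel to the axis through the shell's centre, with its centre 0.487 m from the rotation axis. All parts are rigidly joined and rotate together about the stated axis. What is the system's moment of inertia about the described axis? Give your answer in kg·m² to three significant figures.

2.48

Solid sphere: I_cm = (2/5)MR² = (2/5)(3.88)(0.437)² = 0.29638 kg·m²; centre at d = 0.33 m, so I = I_cm + Md² gives I = 0.29638 + (3.88)(0.33)² = 0.71892 kg·m².
Point mass: I_cm = 0; centre at d = 0.589 m, so I = I_cm + Md² gives I = 0 + (2.74)(0.589)² = 0.95056 kg·m².
Spherical shell: I_cm = (2/3)MR² = (2/3)(2.65)(0.32)² = 0.18091 kg·m²; centre at d = 0.487 m, so I = I_cm + Md² gives I = 0.18091 + (2.65)(0.487)² = 0.8094 kg·m².
Total I = 0.71892 + 0.95056 + 0.8094 = 2.4789 kg·m².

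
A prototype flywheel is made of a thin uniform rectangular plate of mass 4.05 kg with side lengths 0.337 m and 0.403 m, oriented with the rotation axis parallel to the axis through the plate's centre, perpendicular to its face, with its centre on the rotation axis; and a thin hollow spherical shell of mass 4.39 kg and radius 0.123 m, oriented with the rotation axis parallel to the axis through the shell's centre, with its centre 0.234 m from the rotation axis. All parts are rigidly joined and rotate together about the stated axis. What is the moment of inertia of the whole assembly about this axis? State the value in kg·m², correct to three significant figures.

0.378

Rectangular plate: I_cm = (1/12)M(a²+b²) = (1/12)(4.05)[(0.337)² + (0.403)²] = 0.093143 kg·m²; axis through the centre, so I = 0.093143 kg·m².
Spherical shell: I_cm = (2/3)MR² = (2/3)(4.39)(0.123)² = 0.044278 kg·m²; centre at d = 0.234 m, so the parallel axis theorem gives I = 0.044278 + (4.39)(0.234)² = 0.28466 kg·m².
Total I = 0.093143 + 0.28466 = 0.3778 kg·m².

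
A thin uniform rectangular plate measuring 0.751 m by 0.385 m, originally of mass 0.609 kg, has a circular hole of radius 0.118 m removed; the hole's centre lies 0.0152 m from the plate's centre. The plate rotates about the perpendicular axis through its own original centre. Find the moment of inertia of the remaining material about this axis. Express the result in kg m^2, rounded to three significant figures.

0.0355

Unpierced body about its centre: I₀ = (1/12)M(a²+b²) = (1/12)(0.609)[(0.751)² + (0.385)²] = 0.036145 kg m^2.
The removed disk has mass m = M·πr²/(ab) = (0.609)·π(0.118)²/(0.751·0.385) = 0.092136 kg (same uniform areal density).
Its moment of inertia about the rotation axis (parallel-axis theorem): I_hole = (1/2)mr² + md² = (1/2)(0.092136)(0.118)² + (0.092136)(0.0152)² = 0.00066274 kg m^2.
Treating the hole as negative mass, I = I₀ − I_hole = 0.036145 − 0.00066274 = 0.035483 kg m^2.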